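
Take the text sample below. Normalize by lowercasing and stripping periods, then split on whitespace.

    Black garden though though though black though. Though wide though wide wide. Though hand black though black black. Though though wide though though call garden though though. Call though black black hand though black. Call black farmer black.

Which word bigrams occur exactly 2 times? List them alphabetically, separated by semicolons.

Bigram counts meeting the condition (exactly 2 times):
  black black: 2
  garden though: 2
  though call: 2

black black; garden though; though call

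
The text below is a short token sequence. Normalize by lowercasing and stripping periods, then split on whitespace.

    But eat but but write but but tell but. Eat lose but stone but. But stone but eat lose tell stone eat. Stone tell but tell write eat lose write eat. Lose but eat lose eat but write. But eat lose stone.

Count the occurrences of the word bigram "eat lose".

6

Scanning the 41 overlapping bigram windows for "eat lose":
  position 10–11: eat lose
  position 18–19: eat lose
  position 28–29: eat lose
  position 31–32: eat lose
  position 34–35: eat lose
  position 40–41: eat lose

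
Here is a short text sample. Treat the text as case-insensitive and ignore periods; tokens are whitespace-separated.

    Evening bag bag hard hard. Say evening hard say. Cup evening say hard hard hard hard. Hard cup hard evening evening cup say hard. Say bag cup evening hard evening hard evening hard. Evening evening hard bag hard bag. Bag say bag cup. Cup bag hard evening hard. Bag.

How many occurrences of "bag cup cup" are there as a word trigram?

Scanning the 47 overlapping trigram windows for "bag cup cup":
  position 42–44: bag cup cup

1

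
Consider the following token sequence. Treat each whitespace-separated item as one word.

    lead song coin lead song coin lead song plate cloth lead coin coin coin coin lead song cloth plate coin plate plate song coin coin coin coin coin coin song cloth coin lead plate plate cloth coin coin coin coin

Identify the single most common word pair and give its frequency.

"coin coin", 11 times

Bigram frequencies (highest first):
  coin coin: 11
  lead song: 4
  coin lead: 4
  song coin: 3
  plate cloth: 2
  song cloth: 2
  … (11 more, each ≤ 2)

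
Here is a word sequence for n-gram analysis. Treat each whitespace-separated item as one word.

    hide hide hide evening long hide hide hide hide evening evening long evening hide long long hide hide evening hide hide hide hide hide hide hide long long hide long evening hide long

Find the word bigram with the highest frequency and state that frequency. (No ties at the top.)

Bigram frequencies (highest first):
  hide hide: 12
  hide long: 4
  hide evening: 3
  long hide: 3
  evening hide: 3
  evening long: 2
  … (3 more, each ≤ 2)

"hide hide", 12 times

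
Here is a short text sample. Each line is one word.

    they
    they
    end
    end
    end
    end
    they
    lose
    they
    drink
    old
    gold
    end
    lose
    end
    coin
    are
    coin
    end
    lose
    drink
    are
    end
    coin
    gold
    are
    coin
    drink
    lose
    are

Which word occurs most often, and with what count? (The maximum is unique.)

Unigram frequencies (highest first):
  end: 8
  they: 4
  lose: 4
  coin: 4
  are: 4
  drink: 3
  … (2 more, each ≤ 2)

"end", 8 times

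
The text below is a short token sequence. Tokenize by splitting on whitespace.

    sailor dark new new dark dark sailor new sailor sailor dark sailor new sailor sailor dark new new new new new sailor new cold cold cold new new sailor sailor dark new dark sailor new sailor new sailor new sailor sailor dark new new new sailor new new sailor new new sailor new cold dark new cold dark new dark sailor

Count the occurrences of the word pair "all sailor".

Scanning the 60 overlapping bigram windows for "all sailor":
  (none found)

0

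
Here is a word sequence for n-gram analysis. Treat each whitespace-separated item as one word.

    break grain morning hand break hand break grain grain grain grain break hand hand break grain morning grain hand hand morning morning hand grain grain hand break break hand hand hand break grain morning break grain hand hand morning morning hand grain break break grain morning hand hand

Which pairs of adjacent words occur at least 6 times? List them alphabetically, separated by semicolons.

Bigram counts meeting the condition (at least 6 times):
  break grain: 6
  hand hand: 6

break grain; hand hand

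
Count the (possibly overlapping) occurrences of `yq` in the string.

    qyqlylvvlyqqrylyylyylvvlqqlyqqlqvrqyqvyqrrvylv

5

Sliding a length-2 window over the 46 characters (45 positions):
  position 2–3: yq
  position 10–11: yq
  position 28–29: yq
  position 36–37: yq
  position 39–40: yq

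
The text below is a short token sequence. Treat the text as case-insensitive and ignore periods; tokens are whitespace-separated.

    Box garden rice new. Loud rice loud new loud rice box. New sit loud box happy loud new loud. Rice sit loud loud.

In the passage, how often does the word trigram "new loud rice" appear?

Scanning the 21 overlapping trigram windows for "new loud rice":
  position 4–6: new loud rice
  position 8–10: new loud rice
  position 18–20: new loud rice

3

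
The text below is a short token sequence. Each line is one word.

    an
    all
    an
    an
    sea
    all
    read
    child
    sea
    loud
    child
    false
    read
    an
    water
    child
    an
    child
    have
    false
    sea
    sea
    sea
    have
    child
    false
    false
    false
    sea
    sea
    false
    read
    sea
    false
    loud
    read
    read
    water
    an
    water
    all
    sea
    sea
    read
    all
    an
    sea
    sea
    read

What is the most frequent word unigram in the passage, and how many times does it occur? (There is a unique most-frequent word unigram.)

"sea", 12 times

Unigram frequencies (highest first):
  sea: 12
  an: 7
  read: 7
  false: 7
  child: 5
  all: 4
  … (3 more, each ≤ 3)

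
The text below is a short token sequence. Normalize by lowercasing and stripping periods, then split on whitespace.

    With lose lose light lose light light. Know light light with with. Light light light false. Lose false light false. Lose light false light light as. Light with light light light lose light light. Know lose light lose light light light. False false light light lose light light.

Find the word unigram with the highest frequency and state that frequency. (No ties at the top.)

Unigram frequencies (highest first):
  light: 26
  lose: 9
  false: 6
  with: 4
  know: 2
  as: 1

"light", 26 times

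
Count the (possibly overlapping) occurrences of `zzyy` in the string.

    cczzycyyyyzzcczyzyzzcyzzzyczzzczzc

Sliding a length-4 window over the 34 characters (31 positions):
  (no match at any position)

0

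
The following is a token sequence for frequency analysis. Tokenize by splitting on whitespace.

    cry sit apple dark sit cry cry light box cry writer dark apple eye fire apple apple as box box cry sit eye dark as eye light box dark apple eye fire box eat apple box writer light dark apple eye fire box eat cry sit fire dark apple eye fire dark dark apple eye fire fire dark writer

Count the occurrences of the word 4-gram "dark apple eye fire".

5

Scanning the 56 overlapping 4-gram windows for "dark apple eye fire":
  position 12–15: dark apple eye fire
  position 29–32: dark apple eye fire
  position 39–42: dark apple eye fire
  position 48–51: dark apple eye fire
  position 53–56: dark apple eye fire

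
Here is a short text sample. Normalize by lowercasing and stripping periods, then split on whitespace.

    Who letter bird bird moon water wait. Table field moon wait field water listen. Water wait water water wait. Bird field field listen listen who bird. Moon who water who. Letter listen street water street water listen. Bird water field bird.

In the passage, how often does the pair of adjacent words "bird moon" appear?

2

Scanning the 40 overlapping bigram windows for "bird moon":
  position 4–5: bird moon
  position 26–27: bird moon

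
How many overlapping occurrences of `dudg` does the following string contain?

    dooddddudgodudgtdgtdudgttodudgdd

Sliding a length-4 window over the 32 characters (29 positions):
  position 7–10: dudg
  position 12–15: dudg
  position 20–23: dudg
  position 27–30: dudg

4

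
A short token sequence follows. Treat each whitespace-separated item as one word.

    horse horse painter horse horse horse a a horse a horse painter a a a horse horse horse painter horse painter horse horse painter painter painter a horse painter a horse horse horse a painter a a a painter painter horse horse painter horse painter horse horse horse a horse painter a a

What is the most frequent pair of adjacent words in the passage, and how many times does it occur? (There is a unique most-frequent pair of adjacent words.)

Bigram frequencies (highest first):
  horse horse: 11
  horse painter: 9
  painter horse: 6
  a a: 6
  a horse: 6
  painter a: 5
  … (3 more, each ≤ 4)

"horse horse", 11 times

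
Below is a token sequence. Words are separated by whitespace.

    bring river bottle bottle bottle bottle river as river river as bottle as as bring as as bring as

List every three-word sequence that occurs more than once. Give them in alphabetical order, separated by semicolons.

as as bring; as bring as; bottle bottle bottle

Trigram counts meeting the condition (more than once):
  as as bring: 2
  as bring as: 2
  bottle bottle bottle: 2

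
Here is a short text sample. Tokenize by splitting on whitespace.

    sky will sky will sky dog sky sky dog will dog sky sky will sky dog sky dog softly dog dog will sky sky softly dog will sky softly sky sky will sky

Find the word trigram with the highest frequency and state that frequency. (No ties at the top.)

Trigram frequencies (highest first):
  sky will sky: 4
  will sky dog: 2
  sky dog sky: 2
  dog sky sky: 2
  sky sky will: 2
  dog will sky: 2
  … (17 more, each ≤ 1)

"sky will sky", 4 times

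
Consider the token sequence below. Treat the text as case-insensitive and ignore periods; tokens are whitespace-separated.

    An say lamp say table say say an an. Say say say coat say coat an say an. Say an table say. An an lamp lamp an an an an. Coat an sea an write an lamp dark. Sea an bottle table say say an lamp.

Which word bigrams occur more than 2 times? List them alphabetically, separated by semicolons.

Bigram counts meeting the condition (more than 2 times):
  an an: 5
  an lamp: 3
  an say: 4
  say an: 5
  say say: 4
  table say: 3

an an; an lamp; an say; say an; say say; table say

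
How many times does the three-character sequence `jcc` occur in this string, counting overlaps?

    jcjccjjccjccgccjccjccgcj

Sliding a length-3 window over the 24 characters (22 positions):
  position 3–5: jcc
  position 7–9: jcc
  position 10–12: jcc
  position 16–18: jcc
  position 19–21: jcc

5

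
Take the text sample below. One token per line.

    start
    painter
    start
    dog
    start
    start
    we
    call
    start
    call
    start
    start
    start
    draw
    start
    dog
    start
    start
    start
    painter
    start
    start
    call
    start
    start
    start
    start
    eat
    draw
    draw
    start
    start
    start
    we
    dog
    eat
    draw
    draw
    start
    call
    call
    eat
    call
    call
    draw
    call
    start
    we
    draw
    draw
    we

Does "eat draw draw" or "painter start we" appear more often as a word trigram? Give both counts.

"eat draw draw": 2 occurrences
"painter start we": 0 occurrences

"eat draw draw" (2 vs 0)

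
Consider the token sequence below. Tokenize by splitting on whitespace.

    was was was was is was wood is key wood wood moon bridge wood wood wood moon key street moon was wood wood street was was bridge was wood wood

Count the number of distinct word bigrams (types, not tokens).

19

30 tokens → 29 bigram windows in total.
Repeated bigrams (each contributes count−1 duplicates):
  wood wood: 5
  was was: 4
  was wood: 3
  wood moon: 2
10 duplicate windows → 29 − 10 = 19 distinct.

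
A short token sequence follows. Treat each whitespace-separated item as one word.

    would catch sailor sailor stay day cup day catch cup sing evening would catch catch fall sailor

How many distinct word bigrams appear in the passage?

15

17 tokens → 16 bigram windows in total.
Repeated bigrams (each contributes count−1 duplicates):
  would catch: 2
1 duplicate windows → 16 − 1 = 15 distinct.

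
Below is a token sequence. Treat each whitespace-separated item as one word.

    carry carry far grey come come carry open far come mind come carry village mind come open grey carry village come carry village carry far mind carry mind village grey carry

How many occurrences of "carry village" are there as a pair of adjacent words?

Scanning the 30 overlapping bigram windows for "carry village":
  position 13–14: carry village
  position 19–20: carry village
  position 22–23: carry village

3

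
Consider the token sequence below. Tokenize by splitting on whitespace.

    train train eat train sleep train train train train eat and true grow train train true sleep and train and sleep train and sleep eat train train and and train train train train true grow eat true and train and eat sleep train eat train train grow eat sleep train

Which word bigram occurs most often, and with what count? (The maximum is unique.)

"train train", 10 times

Bigram frequencies (highest first):
  train train: 10
  sleep train: 4
  train and: 4
  train eat: 3
  eat train: 3
  and train: 3
  … (17 more, each ≤ 2)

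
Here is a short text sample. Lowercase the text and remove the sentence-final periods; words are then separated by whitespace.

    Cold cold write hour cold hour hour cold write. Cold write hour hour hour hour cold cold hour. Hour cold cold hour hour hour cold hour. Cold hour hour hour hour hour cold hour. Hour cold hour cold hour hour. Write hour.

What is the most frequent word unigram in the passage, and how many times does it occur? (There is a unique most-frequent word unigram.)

Unigram frequencies (highest first):
  hour: 24
  cold: 14
  write: 4

"hour", 24 times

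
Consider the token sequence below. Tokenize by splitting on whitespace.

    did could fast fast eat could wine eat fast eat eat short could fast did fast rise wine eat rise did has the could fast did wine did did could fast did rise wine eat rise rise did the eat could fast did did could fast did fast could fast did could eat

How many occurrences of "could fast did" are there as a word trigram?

Scanning the 51 overlapping trigram windows for "could fast did":
  position 13–15: could fast did
  position 24–26: could fast did
  position 30–32: could fast did
  position 41–43: could fast did
  position 45–47: could fast did
  position 49–51: could fast did

6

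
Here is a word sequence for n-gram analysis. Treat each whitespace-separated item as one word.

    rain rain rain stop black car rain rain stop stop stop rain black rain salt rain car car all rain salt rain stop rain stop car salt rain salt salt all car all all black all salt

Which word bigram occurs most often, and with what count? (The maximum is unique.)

Bigram frequencies (highest first):
  rain stop: 4
  rain rain: 3
  rain salt: 3
  salt rain: 3
  stop stop: 2
  stop rain: 2
  … (18 more, each ≤ 2)

"rain stop", 4 times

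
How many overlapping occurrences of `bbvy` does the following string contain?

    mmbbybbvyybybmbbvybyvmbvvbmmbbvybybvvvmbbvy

Sliding a length-4 window over the 43 characters (40 positions):
  position 6–9: bbvy
  position 15–18: bbvy
  position 29–32: bbvy
  position 40–43: bbvy

4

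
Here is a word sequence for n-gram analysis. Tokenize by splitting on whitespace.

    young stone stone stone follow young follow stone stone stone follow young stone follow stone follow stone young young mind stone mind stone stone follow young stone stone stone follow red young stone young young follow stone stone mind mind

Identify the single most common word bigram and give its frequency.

Bigram frequencies (highest first):
  stone stone: 8
  stone follow: 6
  young stone: 4
  follow stone: 4
  follow young: 3
  young follow: 2
  … (8 more, each ≤ 2)

"stone stone", 8 times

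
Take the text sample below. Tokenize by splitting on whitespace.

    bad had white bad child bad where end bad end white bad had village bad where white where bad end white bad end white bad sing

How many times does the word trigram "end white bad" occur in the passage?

Scanning the 24 overlapping trigram windows for "end white bad":
  position 10–12: end white bad
  position 20–22: end white bad
  position 23–25: end white bad

3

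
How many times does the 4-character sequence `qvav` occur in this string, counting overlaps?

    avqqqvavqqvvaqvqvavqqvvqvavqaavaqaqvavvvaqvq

Sliding a length-4 window over the 44 characters (41 positions):
  position 5–8: qvav
  position 16–19: qvav
  position 24–27: qvav
  position 35–38: qvav

4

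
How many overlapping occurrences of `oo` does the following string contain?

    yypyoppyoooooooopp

Sliding a length-2 window over the 18 characters (17 positions):
  position 9–10: oo
  position 10–11: oo
  position 11–12: oo
  position 12–13: oo
  position 13–14: oo
  position 14–15: oo
  position 15–16: oo

7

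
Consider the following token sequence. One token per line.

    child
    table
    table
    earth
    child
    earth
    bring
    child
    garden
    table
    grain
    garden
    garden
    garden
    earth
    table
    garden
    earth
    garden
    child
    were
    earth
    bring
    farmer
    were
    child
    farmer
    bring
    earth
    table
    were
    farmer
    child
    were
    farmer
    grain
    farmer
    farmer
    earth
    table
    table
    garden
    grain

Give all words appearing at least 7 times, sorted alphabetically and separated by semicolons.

Unigram counts meeting the condition (at least 7 times):
  earth: 7
  garden: 7
  table: 7

earth; garden; table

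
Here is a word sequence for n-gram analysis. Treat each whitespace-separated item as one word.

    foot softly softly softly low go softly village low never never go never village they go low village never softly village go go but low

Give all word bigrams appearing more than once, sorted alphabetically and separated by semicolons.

Bigram counts meeting the condition (more than once):
  softly softly: 2
  softly village: 2

softly softly; softly village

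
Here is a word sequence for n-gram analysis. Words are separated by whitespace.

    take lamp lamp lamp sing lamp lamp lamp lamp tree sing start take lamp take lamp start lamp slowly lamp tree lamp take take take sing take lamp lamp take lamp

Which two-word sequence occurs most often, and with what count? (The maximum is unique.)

"lamp lamp", 6 times

Bigram frequencies (highest first):
  lamp lamp: 6
  take lamp: 5
  lamp take: 3
  lamp tree: 2
  take take: 2
  lamp sing: 1
  … (11 more, each ≤ 1)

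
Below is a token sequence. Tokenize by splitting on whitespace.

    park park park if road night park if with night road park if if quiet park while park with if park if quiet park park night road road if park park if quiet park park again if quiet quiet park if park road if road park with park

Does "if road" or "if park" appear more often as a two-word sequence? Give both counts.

"if park" (3 vs 2)

"if road": 2 occurrences
"if park": 3 occurrences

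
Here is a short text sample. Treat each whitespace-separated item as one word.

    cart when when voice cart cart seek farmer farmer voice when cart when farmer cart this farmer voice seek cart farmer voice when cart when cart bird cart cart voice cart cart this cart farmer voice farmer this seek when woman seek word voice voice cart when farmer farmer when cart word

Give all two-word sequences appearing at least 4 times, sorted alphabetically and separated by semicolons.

cart when; farmer voice; when cart

Bigram counts meeting the condition (at least 4 times):
  cart when: 4
  farmer voice: 4
  when cart: 4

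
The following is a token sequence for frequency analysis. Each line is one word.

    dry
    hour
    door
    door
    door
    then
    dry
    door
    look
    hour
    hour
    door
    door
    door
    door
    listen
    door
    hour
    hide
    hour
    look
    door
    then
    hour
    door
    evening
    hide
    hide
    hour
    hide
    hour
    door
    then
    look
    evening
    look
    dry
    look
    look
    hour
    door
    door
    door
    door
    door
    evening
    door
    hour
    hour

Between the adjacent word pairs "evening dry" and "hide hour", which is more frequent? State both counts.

"evening dry": 0 occurrences
"hide hour": 3 occurrences

"hide hour" (3 vs 0)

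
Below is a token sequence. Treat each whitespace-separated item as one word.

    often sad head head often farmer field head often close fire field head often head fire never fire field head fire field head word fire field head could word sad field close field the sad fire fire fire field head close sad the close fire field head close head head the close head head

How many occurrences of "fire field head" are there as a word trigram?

6

Scanning the 52 overlapping trigram windows for "fire field head":
  position 11–13: fire field head
  position 18–20: fire field head
  position 21–23: fire field head
  position 25–27: fire field head
  position 38–40: fire field head
  position 45–47: fire field head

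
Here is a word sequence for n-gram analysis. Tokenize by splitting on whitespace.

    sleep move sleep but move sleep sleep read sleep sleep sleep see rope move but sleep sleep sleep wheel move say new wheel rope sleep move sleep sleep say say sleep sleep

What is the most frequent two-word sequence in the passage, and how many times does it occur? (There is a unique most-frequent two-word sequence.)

Bigram frequencies (highest first):
  sleep sleep: 7
  move sleep: 3
  sleep move: 2
  sleep but: 1
  but move: 1
  sleep read: 1
  … (16 more, each ≤ 1)

"sleep sleep", 7 times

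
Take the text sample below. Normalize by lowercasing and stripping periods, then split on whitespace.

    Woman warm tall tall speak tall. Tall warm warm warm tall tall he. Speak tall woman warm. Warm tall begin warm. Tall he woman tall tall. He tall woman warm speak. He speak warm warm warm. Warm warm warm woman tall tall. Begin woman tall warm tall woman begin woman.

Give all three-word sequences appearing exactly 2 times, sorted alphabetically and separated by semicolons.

tall tall he; tall woman warm; warm tall tall; warm warm tall; woman tall tall

Trigram counts meeting the condition (exactly 2 times):
  tall tall he: 2
  tall woman warm: 2
  warm tall tall: 2
  warm warm tall: 2
  woman tall tall: 2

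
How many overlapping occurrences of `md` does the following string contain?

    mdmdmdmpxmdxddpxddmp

4

Sliding a length-2 window over the 20 characters (19 positions):
  position 1–2: md
  position 3–4: md
  position 5–6: md
  position 10–11: md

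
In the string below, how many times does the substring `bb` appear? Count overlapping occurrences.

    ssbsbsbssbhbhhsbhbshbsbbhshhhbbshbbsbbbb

Sliding a length-2 window over the 40 characters (39 positions):
  position 23–24: bb
  position 30–31: bb
  position 34–35: bb
  position 37–38: bb
  position 38–39: bb
  position 39–40: bb

6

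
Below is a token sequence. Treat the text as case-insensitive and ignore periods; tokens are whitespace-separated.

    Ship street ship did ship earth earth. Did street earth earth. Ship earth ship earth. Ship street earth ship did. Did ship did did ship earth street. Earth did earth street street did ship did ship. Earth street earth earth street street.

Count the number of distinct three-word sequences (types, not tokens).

42 tokens → 40 trigram windows in total.
Repeated trigrams (each contributes count−1 duplicates):
  did ship earth: 3
  did did ship: 2
  did ship did: 2
  earth ship earth: 2
  earth street earth: 2
  earth street street: 2
  ship did did: 2
  ship did ship: 2
  … (3 more repeated)
12 duplicate windows → 40 − 12 = 28 distinct.

28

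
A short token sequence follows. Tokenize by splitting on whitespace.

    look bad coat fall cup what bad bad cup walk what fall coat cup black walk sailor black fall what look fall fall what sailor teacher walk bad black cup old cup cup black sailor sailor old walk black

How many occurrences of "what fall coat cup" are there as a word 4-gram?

Scanning the 36 overlapping 4-gram windows for "what fall coat cup":
  position 11–14: what fall coat cup

1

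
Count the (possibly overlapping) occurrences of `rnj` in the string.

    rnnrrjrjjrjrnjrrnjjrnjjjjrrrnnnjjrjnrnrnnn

3

Sliding a length-3 window over the 42 characters (40 positions):
  position 12–14: rnj
  position 16–18: rnj
  position 20–22: rnj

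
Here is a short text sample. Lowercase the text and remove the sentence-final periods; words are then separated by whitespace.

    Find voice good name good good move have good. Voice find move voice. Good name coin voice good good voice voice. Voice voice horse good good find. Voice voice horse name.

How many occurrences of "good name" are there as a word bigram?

2

Scanning the 30 overlapping bigram windows for "good name":
  position 3–4: good name
  position 14–15: good name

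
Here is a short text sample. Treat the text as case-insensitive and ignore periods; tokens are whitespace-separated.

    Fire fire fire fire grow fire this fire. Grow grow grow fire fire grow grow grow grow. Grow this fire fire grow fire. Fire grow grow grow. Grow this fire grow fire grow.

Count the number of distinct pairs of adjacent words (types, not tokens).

33 tokens → 32 bigram windows in total.
Repeated bigrams (each contributes count−1 duplicates):
  grow grow: 9
  fire grow: 7
  fire fire: 6
  grow fire: 4
  this fire: 3
  grow this: 2
25 duplicate windows → 32 − 25 = 7 distinct.

7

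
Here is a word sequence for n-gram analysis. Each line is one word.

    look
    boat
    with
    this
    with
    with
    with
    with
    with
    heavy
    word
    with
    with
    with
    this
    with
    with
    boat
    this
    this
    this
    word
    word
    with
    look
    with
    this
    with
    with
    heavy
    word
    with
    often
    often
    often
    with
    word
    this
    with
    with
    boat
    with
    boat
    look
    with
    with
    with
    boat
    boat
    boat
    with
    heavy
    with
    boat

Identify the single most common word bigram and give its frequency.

"with with", 11 times

Bigram frequencies (highest first):
  with with: 11
  with boat: 5
  this with: 4
  boat with: 3
  with this: 3
  with heavy: 3
  … (17 more, each ≤ 3)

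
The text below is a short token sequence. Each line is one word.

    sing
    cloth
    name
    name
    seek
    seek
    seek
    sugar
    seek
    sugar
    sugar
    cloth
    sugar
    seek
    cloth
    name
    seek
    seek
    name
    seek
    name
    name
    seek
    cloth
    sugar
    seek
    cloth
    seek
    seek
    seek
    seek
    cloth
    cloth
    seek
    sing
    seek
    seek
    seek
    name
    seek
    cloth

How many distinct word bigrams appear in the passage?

41 tokens → 40 bigram windows in total.
Repeated bigrams (each contributes count−1 duplicates):
  seek seek: 8
  name seek: 5
  seek cloth: 5
  seek name: 3
  sugar seek: 3
  cloth name: 2
  cloth seek: 2
  cloth sugar: 2
  … (2 more repeated)
24 duplicate windows → 40 − 24 = 16 distinct.

16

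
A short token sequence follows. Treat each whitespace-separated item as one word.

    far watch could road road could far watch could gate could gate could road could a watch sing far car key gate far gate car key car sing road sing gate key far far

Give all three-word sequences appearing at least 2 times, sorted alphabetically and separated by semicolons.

could gate could; far watch could

Trigram counts meeting the condition (at least 2 times):
  could gate could: 2
  far watch could: 2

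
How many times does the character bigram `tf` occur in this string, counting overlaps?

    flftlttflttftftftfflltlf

5

Sliding a length-2 window over the 24 characters (23 positions):
  position 7–8: tf
  position 11–12: tf
  position 13–14: tf
  position 15–16: tf
  position 17–18: tf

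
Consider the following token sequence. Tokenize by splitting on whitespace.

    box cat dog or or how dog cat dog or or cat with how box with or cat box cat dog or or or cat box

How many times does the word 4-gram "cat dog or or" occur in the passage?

Scanning the 23 overlapping 4-gram windows for "cat dog or or":
  position 2–5: cat dog or or
  position 8–11: cat dog or or
  position 20–23: cat dog or or

3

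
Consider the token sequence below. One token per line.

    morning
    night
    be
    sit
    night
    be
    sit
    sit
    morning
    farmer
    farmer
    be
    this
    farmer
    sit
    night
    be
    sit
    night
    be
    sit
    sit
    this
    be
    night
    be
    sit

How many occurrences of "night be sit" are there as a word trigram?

Scanning the 25 overlapping trigram windows for "night be sit":
  position 2–4: night be sit
  position 5–7: night be sit
  position 16–18: night be sit
  position 19–21: night be sit
  position 25–27: night be sit

5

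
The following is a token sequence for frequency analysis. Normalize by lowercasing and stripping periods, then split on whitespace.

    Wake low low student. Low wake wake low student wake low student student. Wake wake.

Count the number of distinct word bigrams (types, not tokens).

15 tokens → 14 bigram windows in total.
Repeated bigrams (each contributes count−1 duplicates):
  low student: 3
  wake low: 3
  student wake: 2
  wake wake: 2
6 duplicate windows → 14 − 6 = 8 distinct.

8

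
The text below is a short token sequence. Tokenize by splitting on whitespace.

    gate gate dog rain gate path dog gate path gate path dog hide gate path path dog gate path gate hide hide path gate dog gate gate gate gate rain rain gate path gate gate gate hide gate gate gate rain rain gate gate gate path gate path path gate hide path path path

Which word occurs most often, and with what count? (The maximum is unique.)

Unigram frequencies (highest first):
  gate: 25
  path: 14
  dog: 5
  rain: 5
  hide: 5

"gate", 25 times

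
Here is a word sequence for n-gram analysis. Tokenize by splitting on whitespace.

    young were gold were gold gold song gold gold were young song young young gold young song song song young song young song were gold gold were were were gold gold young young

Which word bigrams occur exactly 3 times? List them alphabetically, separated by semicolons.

Bigram counts meeting the condition (exactly 3 times):
  gold were: 3
  song young: 3

gold were; song young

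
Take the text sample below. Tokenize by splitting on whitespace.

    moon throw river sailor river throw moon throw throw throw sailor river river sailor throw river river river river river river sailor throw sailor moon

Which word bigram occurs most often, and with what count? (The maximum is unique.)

"river river", 6 times

Bigram frequencies (highest first):
  river river: 6
  river sailor: 3
  moon throw: 2
  throw river: 2
  sailor river: 2
  throw throw: 2
  … (5 more, each ≤ 2)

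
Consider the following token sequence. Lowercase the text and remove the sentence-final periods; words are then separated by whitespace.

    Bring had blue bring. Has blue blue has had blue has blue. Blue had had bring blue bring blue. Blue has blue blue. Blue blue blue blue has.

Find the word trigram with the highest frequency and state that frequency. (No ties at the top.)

Trigram frequencies (highest first):
  blue blue blue: 4
  has blue blue: 3
  blue blue has: 3
  blue has blue: 2
  bring had blue: 1
  had blue bring: 1
  … (12 more, each ≤ 1)

"blue blue blue", 4 times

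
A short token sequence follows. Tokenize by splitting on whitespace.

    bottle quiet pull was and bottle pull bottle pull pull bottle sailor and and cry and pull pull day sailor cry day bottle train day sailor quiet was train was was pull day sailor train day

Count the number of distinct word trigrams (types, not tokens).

33

36 tokens → 34 trigram windows in total.
Repeated trigrams (each contributes count−1 duplicates):
  pull day sailor: 2
1 duplicate windows → 34 − 1 = 33 distinct.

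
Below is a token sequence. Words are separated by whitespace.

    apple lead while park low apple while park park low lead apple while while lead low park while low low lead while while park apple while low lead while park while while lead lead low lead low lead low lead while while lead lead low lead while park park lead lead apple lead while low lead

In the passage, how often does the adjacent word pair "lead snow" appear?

0

Scanning the 55 overlapping bigram windows for "lead snow":
  (none found)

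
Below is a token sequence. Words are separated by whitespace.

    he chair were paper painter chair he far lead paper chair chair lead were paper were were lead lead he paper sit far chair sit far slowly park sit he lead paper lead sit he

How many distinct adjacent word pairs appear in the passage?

30

35 tokens → 34 bigram windows in total.
Repeated bigrams (each contributes count−1 duplicates):
  lead paper: 2
  sit far: 2
  sit he: 2
  were paper: 2
4 duplicate windows → 34 − 4 = 30 distinct.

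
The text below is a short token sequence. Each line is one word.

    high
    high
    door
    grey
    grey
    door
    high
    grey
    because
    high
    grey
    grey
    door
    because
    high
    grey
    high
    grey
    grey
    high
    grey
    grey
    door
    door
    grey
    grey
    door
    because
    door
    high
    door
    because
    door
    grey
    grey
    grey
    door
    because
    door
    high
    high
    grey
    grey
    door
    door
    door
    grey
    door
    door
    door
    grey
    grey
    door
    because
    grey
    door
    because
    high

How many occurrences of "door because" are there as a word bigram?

6

Scanning the 57 overlapping bigram windows for "door because":
  position 13–14: door because
  position 27–28: door because
  position 31–32: door because
  position 37–38: door because
  position 53–54: door because
  position 56–57: door because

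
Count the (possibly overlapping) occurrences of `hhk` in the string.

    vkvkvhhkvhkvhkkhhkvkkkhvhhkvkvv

3

Sliding a length-3 window over the 31 characters (29 positions):
  position 6–8: hhk
  position 16–18: hhk
  position 25–27: hhk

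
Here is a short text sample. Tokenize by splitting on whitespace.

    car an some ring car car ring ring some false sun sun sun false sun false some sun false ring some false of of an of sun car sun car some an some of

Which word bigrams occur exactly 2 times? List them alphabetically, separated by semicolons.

Bigram counts meeting the condition (exactly 2 times):
  an some: 2
  false sun: 2
  ring some: 2
  some false: 2
  sun car: 2
  sun sun: 2

an some; false sun; ring some; some false; sun car; sun sun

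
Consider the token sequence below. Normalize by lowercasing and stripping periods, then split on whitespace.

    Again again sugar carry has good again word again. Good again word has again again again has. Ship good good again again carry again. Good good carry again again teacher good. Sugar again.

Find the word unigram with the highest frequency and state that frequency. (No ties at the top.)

"again", 14 times

Unigram frequencies (highest first):
  again: 14
  good: 7
  carry: 3
  has: 3
  sugar: 2
  word: 2
  … (2 more, each ≤ 1)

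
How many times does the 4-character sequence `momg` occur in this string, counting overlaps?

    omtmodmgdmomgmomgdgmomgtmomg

Sliding a length-4 window over the 28 characters (25 positions):
  position 10–13: momg
  position 14–17: momg
  position 20–23: momg
  position 25–28: momg

4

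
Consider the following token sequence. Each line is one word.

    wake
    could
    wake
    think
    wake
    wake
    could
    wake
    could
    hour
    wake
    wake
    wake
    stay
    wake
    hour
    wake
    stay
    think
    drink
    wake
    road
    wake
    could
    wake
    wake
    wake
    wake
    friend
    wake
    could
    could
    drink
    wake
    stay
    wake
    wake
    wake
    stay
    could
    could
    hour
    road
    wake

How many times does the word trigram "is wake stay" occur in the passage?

0

Scanning the 42 overlapping trigram windows for "is wake stay":
  (none found)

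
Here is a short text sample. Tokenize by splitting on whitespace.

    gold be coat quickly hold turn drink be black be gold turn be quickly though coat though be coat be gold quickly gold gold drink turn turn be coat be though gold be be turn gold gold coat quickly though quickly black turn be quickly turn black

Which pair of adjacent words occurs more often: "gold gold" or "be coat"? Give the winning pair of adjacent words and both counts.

"gold gold": 2 occurrences
"be coat": 3 occurrences

"be coat" (3 vs 2)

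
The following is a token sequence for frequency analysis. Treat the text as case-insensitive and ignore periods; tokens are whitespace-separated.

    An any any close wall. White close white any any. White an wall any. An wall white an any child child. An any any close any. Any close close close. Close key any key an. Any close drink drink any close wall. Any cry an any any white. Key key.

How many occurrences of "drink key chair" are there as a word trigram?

0

Scanning the 48 overlapping trigram windows for "drink key chair":
  (none found)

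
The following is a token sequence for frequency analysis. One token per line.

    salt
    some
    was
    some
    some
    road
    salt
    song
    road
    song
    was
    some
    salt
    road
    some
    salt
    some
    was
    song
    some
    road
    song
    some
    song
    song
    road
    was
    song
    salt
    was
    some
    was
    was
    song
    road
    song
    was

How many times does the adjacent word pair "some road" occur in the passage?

Scanning the 36 overlapping bigram windows for "some road":
  position 5–6: some road
  position 20–21: some road

2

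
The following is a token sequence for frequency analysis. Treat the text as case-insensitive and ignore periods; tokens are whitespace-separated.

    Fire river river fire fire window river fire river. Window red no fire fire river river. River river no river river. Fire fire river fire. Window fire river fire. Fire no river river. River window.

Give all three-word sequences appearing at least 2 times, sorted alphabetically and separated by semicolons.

fire fire river; fire river fire; fire river river; no river river; river fire fire; river river fire; river river river

Trigram counts meeting the condition (at least 2 times):
  fire fire river: 2
  fire river fire: 2
  fire river river: 2
  no river river: 2
  river fire fire: 3
  river river fire: 2
  river river river: 3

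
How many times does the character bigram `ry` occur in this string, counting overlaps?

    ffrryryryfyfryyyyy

Sliding a length-2 window over the 18 characters (17 positions):
  position 4–5: ry
  position 6–7: ry
  position 8–9: ry
  position 13–14: ry

4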